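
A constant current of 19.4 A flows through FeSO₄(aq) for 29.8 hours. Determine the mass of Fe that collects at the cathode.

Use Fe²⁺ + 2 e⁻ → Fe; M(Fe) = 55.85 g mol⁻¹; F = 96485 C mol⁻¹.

602 g

Q = I·t = 19.40 A × 107280 s = 2081000 C.
n(e⁻) = Q/F = 2081000 / 96485 = 21.57 mol.
Fe²⁺ + 2 e⁻ → Fe, so n(Fe) = n(e⁻)/2 = 10.79 mol.
m = n·M = 10.79 × 55.85 = 602 g.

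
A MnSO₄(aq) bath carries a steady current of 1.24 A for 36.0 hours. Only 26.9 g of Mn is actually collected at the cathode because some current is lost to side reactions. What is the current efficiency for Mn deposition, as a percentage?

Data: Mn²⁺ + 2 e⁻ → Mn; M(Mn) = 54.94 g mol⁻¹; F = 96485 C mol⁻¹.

58.8 %

Q = I·t = 1.240 × 129600 = 160700 C; n(e⁻) = 160700/96485 = 1.666 mol.
Theoretical n(Mn) = n(e⁻)/2 = 0.8328 mol, i.e. m_theo = 0.8328 × 54.94 = 45.75 g.
Efficiency = m_actual / m_theo = 26.9 / 45.75 = 58.8 %.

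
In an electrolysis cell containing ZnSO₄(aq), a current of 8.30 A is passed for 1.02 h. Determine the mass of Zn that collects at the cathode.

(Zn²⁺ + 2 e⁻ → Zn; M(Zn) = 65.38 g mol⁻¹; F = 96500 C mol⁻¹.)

10.3 g

Q = I·t = 8.300 A × 3672.0 s = 30480 C.
n(e⁻) = Q/F = 30480 / 96500 = 0.3158 mol.
Zn²⁺ + 2 e⁻ → Zn, so n(Zn) = n(e⁻)/2 = 0.1579 mol.
m = n·M = 0.1579 × 65.38 = 10.3 g.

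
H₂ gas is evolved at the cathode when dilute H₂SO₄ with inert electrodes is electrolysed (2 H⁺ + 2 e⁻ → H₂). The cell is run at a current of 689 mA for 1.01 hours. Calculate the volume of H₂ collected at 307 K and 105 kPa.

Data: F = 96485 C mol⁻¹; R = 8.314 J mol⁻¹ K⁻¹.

Q = I·t = 0.6890 A × 3636.0 s = 2505 C.
n(e⁻) = Q/F = 2505 / 96485 = 0.02596 mol.
2 electrons are transferred per H₂ molecule, so n(H₂) = 0.02596 / 2 = 0.01298 mol.
V = nRT/P = (0.01298 × 8.314 × 307) / (105 × 10³ Pa) = 3.16 × 10⁻⁴ m³ = 0.316 L.

0.316 L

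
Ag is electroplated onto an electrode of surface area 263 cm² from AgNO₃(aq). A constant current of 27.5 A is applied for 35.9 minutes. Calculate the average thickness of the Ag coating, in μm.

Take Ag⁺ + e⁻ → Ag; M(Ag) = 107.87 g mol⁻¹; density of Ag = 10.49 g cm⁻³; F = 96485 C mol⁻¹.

240 μm

Q = I·t = 27.50 × 2154.0 = 59240 C; n(e⁻) = 0.6139 mol.
n(Ag) = n(e⁻)/1 = 0.6139 mol, so m = 0.6139 × 107.87 = 66.22 g.
Volume = m/ρ = 66.22 / 10.49 = 6.313 cm³.
Thickness = V/A = 6.313 / 263 = 0.0240 cm = 240 μm.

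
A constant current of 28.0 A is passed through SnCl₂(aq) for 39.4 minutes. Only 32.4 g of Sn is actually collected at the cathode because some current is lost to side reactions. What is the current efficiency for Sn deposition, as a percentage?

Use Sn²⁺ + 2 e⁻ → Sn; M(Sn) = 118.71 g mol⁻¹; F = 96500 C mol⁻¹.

Q = I·t = 28.00 × 2364.0 = 66190 C; n(e⁻) = 66190/96500 = 0.6859 mol.
Theoretical n(Sn) = n(e⁻)/2 = 0.3430 mol, i.e. m_theo = 0.3430 × 118.71 = 40.71 g.
Efficiency = m_actual / m_theo = 32.4 / 40.71 = 79.6 %.

79.6 %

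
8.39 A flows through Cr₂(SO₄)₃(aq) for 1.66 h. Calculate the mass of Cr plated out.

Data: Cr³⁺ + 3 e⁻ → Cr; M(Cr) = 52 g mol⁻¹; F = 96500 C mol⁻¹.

Q = I·t = 8.390 A × 5976.0 s = 50140 C.
n(e⁻) = Q/F = 50140 / 96500 = 0.5196 mol.
Cr³⁺ + 3 e⁻ → Cr, so n(Cr) = n(e⁻)/3 = 0.1732 mol.
m = n·M = 0.1732 × 52 = 9.01 g.

9.01 g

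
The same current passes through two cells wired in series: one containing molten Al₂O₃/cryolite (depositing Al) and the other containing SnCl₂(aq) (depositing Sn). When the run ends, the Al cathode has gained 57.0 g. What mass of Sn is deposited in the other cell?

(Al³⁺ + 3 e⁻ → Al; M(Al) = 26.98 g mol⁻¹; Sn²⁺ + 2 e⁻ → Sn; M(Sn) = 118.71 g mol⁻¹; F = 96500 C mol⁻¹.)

376 g

n(Al) = 57.0 / 26.98 = 2.113 mol.
Since Al³⁺ + 3 e⁻ → Al, n(e⁻) passed = 3 × 2.113 = 6.338 mol.
Cells in series carry the same charge, so the same 6.338 mol of electrons passes through cell 2.
Sn²⁺ + 2 e⁻ → Sn, so n(Sn) = 6.338 / 2 = 3.169 mol.
m(Sn) = 3.169 × 118.71 = 376 g.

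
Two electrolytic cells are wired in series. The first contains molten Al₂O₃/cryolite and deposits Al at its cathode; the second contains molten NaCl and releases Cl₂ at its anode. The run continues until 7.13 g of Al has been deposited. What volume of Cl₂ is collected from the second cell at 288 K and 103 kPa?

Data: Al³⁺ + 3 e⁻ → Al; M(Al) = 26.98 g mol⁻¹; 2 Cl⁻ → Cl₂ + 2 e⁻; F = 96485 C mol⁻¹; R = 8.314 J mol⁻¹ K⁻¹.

n(Al) = 7.13 / 26.98 = 0.2643 mol, so n(e⁻) = 3 × 0.2643 = 0.7928 mol.
The cells are in series, so the same 0.7928 mol of electrons passes through the second cell.
2 Cl⁻ → Cl₂ + 2 e⁻ — 2 mol e⁻ per mol Cl₂, so n(Cl₂) = 0.7928/2 = 0.3964 mol.
V = nRT/P = (0.3964 × 8.314 × 288) / (103 × 10³) = 0.00922 m³ = 9.22 L.

9.22 L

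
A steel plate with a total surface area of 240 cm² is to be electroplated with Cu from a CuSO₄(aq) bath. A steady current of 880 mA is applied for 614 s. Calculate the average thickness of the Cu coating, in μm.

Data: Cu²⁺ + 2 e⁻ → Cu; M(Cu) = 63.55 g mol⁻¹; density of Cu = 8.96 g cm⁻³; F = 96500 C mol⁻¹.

0.827 μm

Q = I·t = 0.8800 × 614.00 = 540.3 C; n(e⁻) = 0.005599 mol.
n(Cu) = n(e⁻)/2 = 0.002800 mol, so m = 0.002800 × 63.55 = 0.1779 g.
Volume = m/ρ = 0.1779 / 8.96 = 0.01986 cm³.
Thickness = V/A = 0.01986 / 240 = 8.27 × 10⁻⁵ cm = 0.827 μm.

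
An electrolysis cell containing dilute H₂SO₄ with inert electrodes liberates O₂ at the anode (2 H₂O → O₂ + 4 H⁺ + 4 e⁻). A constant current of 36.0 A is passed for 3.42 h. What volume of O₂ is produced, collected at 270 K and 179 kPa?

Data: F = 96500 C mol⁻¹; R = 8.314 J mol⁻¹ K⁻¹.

Q = I·t = 36.00 A × 12312 s = 443200 C.
n(e⁻) = Q/F = 443200 / 96500 = 4.593 mol.
4 electrons are transferred per O₂ molecule, so n(O₂) = 4.593 / 4 = 1.148 mol.
V = nRT/P = (1.148 × 8.314 × 270) / (179 × 10³ Pa) = 0.0144 m³ = 14.4 L.

14.4 L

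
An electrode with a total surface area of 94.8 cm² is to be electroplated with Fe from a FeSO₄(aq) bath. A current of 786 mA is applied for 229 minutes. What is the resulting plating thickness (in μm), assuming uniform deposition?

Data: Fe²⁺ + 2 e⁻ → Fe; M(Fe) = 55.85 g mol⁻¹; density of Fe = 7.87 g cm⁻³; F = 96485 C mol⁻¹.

Q = I·t = 0.7860 × 13740 = 10800 C; n(e⁻) = 0.1119 mol.
n(Fe) = n(e⁻)/2 = 0.05597 mol, so m = 0.05597 × 55.85 = 3.126 g.
Volume = m/ρ = 3.126 / 7.87 = 0.3972 cm³.
Thickness = V/A = 0.3972 / 94.8 = 0.00419 cm = 41.9 μm.

41.9 μm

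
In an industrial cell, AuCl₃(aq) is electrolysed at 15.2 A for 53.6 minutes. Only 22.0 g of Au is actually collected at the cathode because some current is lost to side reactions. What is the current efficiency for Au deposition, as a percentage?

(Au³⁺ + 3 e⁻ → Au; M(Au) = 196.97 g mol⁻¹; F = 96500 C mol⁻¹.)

Q = I·t = 15.20 × 3216.0 = 48880 C; n(e⁻) = 48880/96500 = 0.5066 mol.
Theoretical n(Au) = n(e⁻)/3 = 0.1689 mol, i.e. m_theo = 0.1689 × 196.97 = 33.26 g.
Efficiency = m_actual / m_theo = 22.0 / 33.26 = 66.1 %.

66.1 %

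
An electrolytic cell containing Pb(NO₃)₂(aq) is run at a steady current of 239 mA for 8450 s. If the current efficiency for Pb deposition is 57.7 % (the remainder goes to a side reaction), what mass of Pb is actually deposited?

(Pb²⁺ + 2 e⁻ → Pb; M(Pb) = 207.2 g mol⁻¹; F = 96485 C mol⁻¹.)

Q = I·t = 0.2390 × 8450.0 = 2020 C.
n(e⁻) = 2020/96485 = 0.02093 mol; theoretically n(Pb) = 0.02093/2 = 0.01047 mol, m_theo = 2.168 g.
At 57.7 % efficiency, m_actual = 0.577 × 2.168 = 1.25 g.

1.25 g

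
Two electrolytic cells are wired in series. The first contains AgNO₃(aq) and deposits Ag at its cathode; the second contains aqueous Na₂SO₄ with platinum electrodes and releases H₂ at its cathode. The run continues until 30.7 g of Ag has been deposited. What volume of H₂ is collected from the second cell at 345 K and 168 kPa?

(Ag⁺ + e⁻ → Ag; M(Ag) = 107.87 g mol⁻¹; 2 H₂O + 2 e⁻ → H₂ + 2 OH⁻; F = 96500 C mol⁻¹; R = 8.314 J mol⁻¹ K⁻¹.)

2.43 L

n(Ag) = 30.7 / 107.87 = 0.2846 mol, so n(e⁻) = 1 × 0.2846 = 0.2846 mol.
The cells are in series, so the same 0.2846 mol of electrons passes through the second cell.
2 H₂O + 2 e⁻ → H₂ + 2 OH⁻ — 2 mol e⁻ per mol H₂, so n(H₂) = 0.2846/2 = 0.1423 mol.
V = nRT/P = (0.1423 × 8.314 × 345) / (168 × 10³) = 0.00243 m³ = 2.43 L.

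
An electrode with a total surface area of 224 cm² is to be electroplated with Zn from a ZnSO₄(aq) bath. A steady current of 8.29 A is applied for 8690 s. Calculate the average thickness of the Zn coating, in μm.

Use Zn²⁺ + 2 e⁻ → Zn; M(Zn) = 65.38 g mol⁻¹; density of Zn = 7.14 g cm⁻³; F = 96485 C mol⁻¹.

Q = I·t = 8.290 × 8690.0 = 72040 C; n(e⁻) = 0.7466 mol.
n(Zn) = n(e⁻)/2 = 0.3733 mol, so m = 0.3733 × 65.38 = 24.41 g.
Volume = m/ρ = 24.41 / 7.14 = 3.418 cm³.
Thickness = V/A = 3.418 / 224 = 0.0153 cm = 153 μm.

153 μm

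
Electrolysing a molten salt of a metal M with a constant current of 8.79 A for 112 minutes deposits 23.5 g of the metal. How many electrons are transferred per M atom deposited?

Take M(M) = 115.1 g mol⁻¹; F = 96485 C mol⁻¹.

Q = I·t = 8.790 A × 6720.0 s = 59070 C, so n(e⁻) = 59070/96485 = 0.6122 mol.
n(M) deposited = 23.5 / 115.1 = 0.2042 mol.
Electrons per atom = n(e⁻)/n(M) = 0.6122 / 0.2042 = 3.00 ≈ 3, so the ion is M³⁺.

3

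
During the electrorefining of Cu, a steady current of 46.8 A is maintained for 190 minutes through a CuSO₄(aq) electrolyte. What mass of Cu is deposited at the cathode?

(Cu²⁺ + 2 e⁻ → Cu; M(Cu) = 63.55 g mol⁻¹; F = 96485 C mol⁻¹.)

Q = I·t = 46.80 A × 11400 s = 533500 C.
n(e⁻) = Q/F = 533500 / 96485 = 5.530 mol.
Cu²⁺ + 2 e⁻ → Cu, so n(Cu) = n(e⁻)/2 = 2.765 mol.
m = n·M = 2.765 × 63.55 = 176 g.

176 g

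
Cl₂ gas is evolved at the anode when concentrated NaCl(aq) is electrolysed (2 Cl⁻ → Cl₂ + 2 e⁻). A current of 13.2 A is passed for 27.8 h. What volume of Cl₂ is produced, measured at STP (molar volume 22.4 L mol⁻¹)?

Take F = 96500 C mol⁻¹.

Q = I·t = 13.20 A × 100080 s = 1321000 C.
n(e⁻) = Q/F = 1321000 / 96500 = 13.69 mol.
2 electrons are transferred per Cl₂ molecule, so n(Cl₂) = 13.69 / 2 = 6.845 mol.
V = n × V_m = 6.845 × 22.4 = 153 L.

153 L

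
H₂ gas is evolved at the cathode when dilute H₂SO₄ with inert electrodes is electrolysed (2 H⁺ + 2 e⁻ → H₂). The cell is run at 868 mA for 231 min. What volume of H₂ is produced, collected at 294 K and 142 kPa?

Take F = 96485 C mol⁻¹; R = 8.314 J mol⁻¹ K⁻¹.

Q = I·t = 0.8680 A × 13860 s = 12030 C.
n(e⁻) = Q/F = 12030 / 96485 = 0.1247 mol.
2 electrons are transferred per H₂ molecule, so n(H₂) = 0.1247 / 2 = 0.06234 mol.
V = nRT/P = (0.06234 × 8.314 × 294) / (142 × 10³ Pa) = 0.00107 m³ = 1.07 L.

1.07 L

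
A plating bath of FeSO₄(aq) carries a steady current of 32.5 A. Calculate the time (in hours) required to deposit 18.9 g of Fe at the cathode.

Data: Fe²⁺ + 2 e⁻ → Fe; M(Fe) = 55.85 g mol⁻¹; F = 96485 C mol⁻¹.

0.558 h

n(Fe) = m/M = 18.9 / 55.85 = 0.3384 mol.
Each Fe atom requires 2 electrons, so n(e⁻) = 2 × 0.3384 = 0.6768 mol.
Q = n(e⁻)·F = 0.6768 × 96485 = 65300 C.
t = Q/I = 65300 / 32.50 A = 2009 s = 0.558 h.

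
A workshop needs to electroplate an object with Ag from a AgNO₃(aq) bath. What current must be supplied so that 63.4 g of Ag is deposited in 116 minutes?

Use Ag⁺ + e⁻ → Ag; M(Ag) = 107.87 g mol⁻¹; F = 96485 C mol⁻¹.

8.15 A

n(Ag) = 63.4 / 107.87 = 0.5877 mol.
n(e⁻) = 1 × 0.5877 = 0.5877 mol.
Q = n(e⁻)·F = 0.5877 × 96485 = 56710 C.
I = Q/t = 56710 / 6960.0 s = 8.15 A.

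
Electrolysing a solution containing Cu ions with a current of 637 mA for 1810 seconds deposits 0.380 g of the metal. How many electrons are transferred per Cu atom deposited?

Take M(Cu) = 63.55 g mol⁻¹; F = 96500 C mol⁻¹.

Q = I·t = 0.6370 A × 1810.0 s = 1153 C, so n(e⁻) = 1153/96500 = 0.01195 mol.
n(Cu) deposited = 0.380 / 63.55 = 0.005980 mol.
Electrons per atom = n(e⁻)/n(Cu) = 0.01195 / 0.005980 = 2.00 ≈ 2, so the ion is Cu²⁺.

2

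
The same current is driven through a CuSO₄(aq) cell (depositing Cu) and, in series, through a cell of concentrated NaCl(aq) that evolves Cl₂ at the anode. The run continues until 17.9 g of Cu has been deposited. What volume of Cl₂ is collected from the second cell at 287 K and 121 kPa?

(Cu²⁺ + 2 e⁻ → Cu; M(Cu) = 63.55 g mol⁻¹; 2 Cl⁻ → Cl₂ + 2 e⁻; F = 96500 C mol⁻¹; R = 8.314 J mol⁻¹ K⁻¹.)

5.55 L

n(Cu) = 17.9 / 63.55 = 0.2817 mol, so n(e⁻) = 2 × 0.2817 = 0.5633 mol.
The cells are in series, so the same 0.5633 mol of electrons passes through the second cell.
2 Cl⁻ → Cl₂ + 2 e⁻ — 2 mol e⁻ per mol Cl₂, so n(Cl₂) = 0.5633/2 = 0.2817 mol.
V = nRT/P = (0.2817 × 8.314 × 287) / (121 × 10³) = 0.00555 m³ = 5.55 L.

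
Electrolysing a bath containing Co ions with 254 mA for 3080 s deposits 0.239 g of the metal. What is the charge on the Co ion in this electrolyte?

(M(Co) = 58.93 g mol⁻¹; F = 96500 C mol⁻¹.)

Q = I·t = 0.2540 A × 3080.0 s = 782.3 C, so n(e⁻) = 782.3/96500 = 0.008107 mol.
n(Co) deposited = 0.239 / 58.93 = 0.004056 mol.
Electrons per atom = n(e⁻)/n(Co) = 0.008107 / 0.004056 = 2.00 ≈ 2, so the ion is Co²⁺.

+2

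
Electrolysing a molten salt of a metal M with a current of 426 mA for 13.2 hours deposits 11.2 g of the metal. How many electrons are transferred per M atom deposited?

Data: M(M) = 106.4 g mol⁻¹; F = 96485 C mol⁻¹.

Q = I·t = 0.4260 A × 47520 s = 20240 C, so n(e⁻) = 20240/96485 = 0.2098 mol.
n(M) deposited = 11.2 / 106.4 = 0.1053 mol.
Electrons per atom = n(e⁻)/n(M) = 0.2098 / 0.1053 = 1.99 ≈ 2, so the ion is M²⁺.

2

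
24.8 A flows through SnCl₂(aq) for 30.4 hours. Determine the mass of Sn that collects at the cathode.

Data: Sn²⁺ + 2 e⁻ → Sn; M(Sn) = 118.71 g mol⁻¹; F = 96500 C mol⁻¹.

Q = I·t = 24.80 A × 109440 s = 2714000 C.
n(e⁻) = Q/F = 2714000 / 96500 = 28.13 mol.
Sn²⁺ + 2 e⁻ → Sn, so n(Sn) = n(e⁻)/2 = 14.06 mol.
m = n·M = 14.06 × 118.71 = 1670 g.

1670 g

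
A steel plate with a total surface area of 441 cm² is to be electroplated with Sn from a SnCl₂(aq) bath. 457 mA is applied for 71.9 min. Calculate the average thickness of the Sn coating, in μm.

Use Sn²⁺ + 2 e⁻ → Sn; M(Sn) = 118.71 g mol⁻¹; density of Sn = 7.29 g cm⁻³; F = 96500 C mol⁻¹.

3.77 μm

Q = I·t = 0.4570 × 4314.0 = 1971 C; n(e⁻) = 0.02043 mol.
n(Sn) = n(e⁻)/2 = 0.01022 mol, so m = 0.01022 × 118.71 = 1.213 g.
Volume = m/ρ = 1.213 / 7.29 = 0.1663 cm³.
Thickness = V/A = 0.1663 / 441 = 3.77 × 10⁻⁴ cm = 3.77 μm.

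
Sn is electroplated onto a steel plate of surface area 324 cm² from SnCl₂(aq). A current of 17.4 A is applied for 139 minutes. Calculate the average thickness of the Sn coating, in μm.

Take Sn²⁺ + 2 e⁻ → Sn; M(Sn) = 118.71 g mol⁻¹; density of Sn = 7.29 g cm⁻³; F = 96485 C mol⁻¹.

378 μm

Q = I·t = 17.40 × 8340.0 = 145100 C; n(e⁻) = 1.504 mol.
n(Sn) = n(e⁻)/2 = 0.7520 mol, so m = 0.7520 × 118.71 = 89.27 g.
Volume = m/ρ = 89.27 / 7.29 = 12.25 cm³.
Thickness = V/A = 12.25 / 324 = 0.0378 cm = 378 μm.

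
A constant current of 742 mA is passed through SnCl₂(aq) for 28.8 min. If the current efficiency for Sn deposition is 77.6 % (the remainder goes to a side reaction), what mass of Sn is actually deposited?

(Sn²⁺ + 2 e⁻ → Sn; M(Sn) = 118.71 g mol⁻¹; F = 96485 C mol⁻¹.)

Q = I·t = 0.7420 × 1728.0 = 1282 C.
n(e⁻) = 1282/96485 = 0.01329 mol; theoretically n(Sn) = 0.01329/2 = 0.006644 mol, m_theo = 0.7888 g.
At 77.6 % efficiency, m_actual = 0.776 × 0.7888 = 0.612 g.

0.612 g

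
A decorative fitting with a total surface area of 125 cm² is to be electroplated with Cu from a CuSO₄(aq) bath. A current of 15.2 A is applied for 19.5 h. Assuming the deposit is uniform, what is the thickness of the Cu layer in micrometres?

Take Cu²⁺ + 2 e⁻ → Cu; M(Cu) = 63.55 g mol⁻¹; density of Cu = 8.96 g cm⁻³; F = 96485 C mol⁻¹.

Q = I·t = 15.20 × 70200 = 1067000 C; n(e⁻) = 11.06 mol.
n(Cu) = n(e⁻)/2 = 5.530 mol, so m = 5.530 × 63.55 = 351.4 g.
Volume = m/ρ = 351.4 / 8.96 = 39.22 cm³.
Thickness = V/A = 39.22 / 125 = 0.314 cm = 3140 μm.

3140 μm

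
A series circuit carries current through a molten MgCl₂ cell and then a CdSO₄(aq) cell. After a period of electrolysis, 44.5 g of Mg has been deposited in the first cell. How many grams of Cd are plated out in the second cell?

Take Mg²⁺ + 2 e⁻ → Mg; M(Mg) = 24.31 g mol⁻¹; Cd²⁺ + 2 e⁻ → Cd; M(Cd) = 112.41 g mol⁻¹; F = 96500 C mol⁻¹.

n(Mg) = 44.5 / 24.31 = 1.831 mol.
Since Mg²⁺ + 2 e⁻ → Mg, n(e⁻) passed = 2 × 1.831 = 3.661 mol.
Cells in series carry the same charge, so the same 3.661 mol of electrons passes through cell 2.
Cd²⁺ + 2 e⁻ → Cd, so n(Cd) = 3.661 / 2 = 1.831 mol.
m(Cd) = 1.831 × 112.41 = 206 g.

206 g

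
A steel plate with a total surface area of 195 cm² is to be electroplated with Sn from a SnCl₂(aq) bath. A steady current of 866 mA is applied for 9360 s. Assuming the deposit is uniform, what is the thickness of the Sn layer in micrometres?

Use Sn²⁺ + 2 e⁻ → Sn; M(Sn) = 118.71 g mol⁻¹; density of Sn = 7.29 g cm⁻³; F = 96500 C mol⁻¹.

35.1 μm

Q = I·t = 0.8660 × 9360.0 = 8106 C; n(e⁻) = 0.08400 mol.
n(Sn) = n(e⁻)/2 = 0.04200 mol, so m = 0.04200 × 118.71 = 4.986 g.
Volume = m/ρ = 4.986 / 7.29 = 0.6839 cm³.
Thickness = V/A = 0.6839 / 195 = 0.00351 cm = 35.1 μm.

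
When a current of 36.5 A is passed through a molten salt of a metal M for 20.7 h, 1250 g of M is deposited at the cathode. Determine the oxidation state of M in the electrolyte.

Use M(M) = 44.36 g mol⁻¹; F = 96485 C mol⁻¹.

Q = I·t = 36.50 A × 74520 s = 2720000 C, so n(e⁻) = 2720000/96485 = 28.19 mol.
n(M) deposited = 1250 / 44.36 = 28.18 mol.
Electrons per atom = n(e⁻)/n(M) = 28.19 / 28.18 = 1.00 ≈ 1, so the ion is M⁺.

+1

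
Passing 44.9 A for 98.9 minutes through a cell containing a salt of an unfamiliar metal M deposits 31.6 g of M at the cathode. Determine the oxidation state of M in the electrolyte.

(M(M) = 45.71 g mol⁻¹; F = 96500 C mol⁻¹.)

+4

Q = I·t = 44.90 A × 5934.0 s = 266400 C, so n(e⁻) = 266400/96500 = 2.761 mol.
n(M) deposited = 31.6 / 45.71 = 0.6913 mol.
Electrons per atom = n(e⁻)/n(M) = 2.761 / 0.6913 = 3.99 ≈ 4, so the ion is M⁴⁺.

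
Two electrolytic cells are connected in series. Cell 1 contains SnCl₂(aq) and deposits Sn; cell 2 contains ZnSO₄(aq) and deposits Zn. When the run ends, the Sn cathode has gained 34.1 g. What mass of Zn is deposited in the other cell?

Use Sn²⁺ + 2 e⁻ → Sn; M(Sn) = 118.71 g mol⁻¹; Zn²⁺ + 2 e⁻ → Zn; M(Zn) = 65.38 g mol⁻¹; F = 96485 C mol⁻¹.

18.8 g

n(Sn) = 34.1 / 118.71 = 0.2873 mol.
Since Sn²⁺ + 2 e⁻ → Sn, n(e⁻) passed = 2 × 0.2873 = 0.5745 mol.
Cells in series carry the same charge, so the same 0.5745 mol of electrons passes through cell 2.
Zn²⁺ + 2 e⁻ → Zn, so n(Zn) = 0.5745 / 2 = 0.2873 mol.
m(Zn) = 0.2873 × 65.38 = 18.8 g.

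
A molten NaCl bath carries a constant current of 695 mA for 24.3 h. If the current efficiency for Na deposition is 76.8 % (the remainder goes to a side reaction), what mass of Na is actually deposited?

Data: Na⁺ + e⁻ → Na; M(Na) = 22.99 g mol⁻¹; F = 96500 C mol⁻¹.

11.1 g

Q = I·t = 0.6950 × 87480 = 60800 C.
n(e⁻) = 60800/96500 = 0.6300 mol; theoretically n(Na) = 0.6300/1 = 0.6300 mol, m_theo = 14.48 g.
At 76.8 % efficiency, m_actual = 0.768 × 14.48 = 11.1 g.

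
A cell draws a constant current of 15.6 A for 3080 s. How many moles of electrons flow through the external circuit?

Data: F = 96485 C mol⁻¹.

Q = I·t = 15.60 A × 3080.0 s = 48050 C.
n(e⁻) = Q/F = 48050 / 96485 = 0.498 mol.

0.498 mol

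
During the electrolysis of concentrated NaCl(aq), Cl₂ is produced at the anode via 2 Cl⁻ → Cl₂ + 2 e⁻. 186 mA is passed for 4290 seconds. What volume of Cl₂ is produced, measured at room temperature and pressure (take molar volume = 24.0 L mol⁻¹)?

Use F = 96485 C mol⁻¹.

Q = I·t = 0.1860 A × 4290.0 s = 797.9 C.
n(e⁻) = Q/F = 797.9 / 96485 = 0.008270 mol.
2 electrons are transferred per Cl₂ molecule, so n(Cl₂) = 0.008270 / 2 = 0.004135 mol.
V = n × V_m = 0.004135 × 24.0 = 0.0992 L.

0.0992 L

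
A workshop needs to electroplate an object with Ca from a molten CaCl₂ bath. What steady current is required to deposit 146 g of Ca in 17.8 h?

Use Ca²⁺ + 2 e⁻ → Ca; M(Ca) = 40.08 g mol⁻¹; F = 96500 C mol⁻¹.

n(Ca) = 146 / 40.08 = 3.643 mol.
n(e⁻) = 2 × 3.643 = 7.285 mol.
Q = n(e⁻)·F = 7.285 × 96500 = 703000 C.
I = Q/t = 703000 / 64080 s = 11.0 A.

11.0 A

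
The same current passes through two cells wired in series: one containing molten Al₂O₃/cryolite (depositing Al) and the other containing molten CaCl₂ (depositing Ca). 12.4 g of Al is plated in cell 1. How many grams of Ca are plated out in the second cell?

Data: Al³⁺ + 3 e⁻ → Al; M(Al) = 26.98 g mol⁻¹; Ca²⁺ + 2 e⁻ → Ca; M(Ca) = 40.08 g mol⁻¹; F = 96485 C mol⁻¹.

n(Al) = 12.4 / 26.98 = 0.4596 mol.
Since Al³⁺ + 3 e⁻ → Al, n(e⁻) passed = 3 × 0.4596 = 1.379 mol.
Cells in series carry the same charge, so the same 1.379 mol of electrons passes through cell 2.
Ca²⁺ + 2 e⁻ → Ca, so n(Ca) = 1.379 / 2 = 0.6894 mol.
m(Ca) = 0.6894 × 40.08 = 27.6 g.

27.6 g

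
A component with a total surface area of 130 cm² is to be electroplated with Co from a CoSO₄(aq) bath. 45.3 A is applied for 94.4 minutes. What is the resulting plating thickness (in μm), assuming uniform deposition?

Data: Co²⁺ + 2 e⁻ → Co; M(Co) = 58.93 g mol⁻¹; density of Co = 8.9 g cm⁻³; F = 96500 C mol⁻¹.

677 μm

Q = I·t = 45.30 × 5664.0 = 256600 C; n(e⁻) = 2.659 mol.
n(Co) = n(e⁻)/2 = 1.329 mol, so m = 1.329 × 58.93 = 78.34 g.
Volume = m/ρ = 78.34 / 8.9 = 8.803 cm³.
Thickness = V/A = 8.803 / 130 = 0.0677 cm = 677 μm.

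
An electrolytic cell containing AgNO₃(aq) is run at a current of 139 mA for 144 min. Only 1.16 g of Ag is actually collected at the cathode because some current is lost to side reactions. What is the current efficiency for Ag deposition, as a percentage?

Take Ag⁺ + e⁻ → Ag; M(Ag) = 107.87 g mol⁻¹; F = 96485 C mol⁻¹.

86.4 %

Q = I·t = 0.1390 × 8640.0 = 1201 C; n(e⁻) = 1201/96485 = 0.01245 mol.
Theoretical n(Ag) = n(e⁻)/1 = 0.01245 mol, i.e. m_theo = 0.01245 × 107.87 = 1.343 g.
Efficiency = m_actual / m_theo = 1.16 / 1.343 = 86.4 %.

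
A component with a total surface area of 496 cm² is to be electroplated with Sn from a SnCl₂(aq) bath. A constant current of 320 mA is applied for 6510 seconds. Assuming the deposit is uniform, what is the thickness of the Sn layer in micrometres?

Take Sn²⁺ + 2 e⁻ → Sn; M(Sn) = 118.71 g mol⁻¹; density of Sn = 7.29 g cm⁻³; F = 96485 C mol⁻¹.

Q = I·t = 0.3200 × 6510.0 = 2083 C; n(e⁻) = 0.02159 mol.
n(Sn) = n(e⁻)/2 = 0.01080 mol, so m = 0.01080 × 118.71 = 1.282 g.
Volume = m/ρ = 1.282 / 7.29 = 0.1758 cm³.
Thickness = V/A = 0.1758 / 496 = 3.54 × 10⁻⁴ cm = 3.54 μm.

3.54 μm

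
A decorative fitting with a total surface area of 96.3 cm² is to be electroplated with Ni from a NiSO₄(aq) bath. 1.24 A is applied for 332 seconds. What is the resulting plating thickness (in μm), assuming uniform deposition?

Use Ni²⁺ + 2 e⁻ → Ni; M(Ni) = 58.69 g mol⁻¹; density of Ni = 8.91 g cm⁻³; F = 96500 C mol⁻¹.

1.46 μm

Q = I·t = 1.240 × 332.00 = 411.7 C; n(e⁻) = 0.004266 mol.
n(Ni) = n(e⁻)/2 = 0.002133 mol, so m = 0.002133 × 58.69 = 0.1252 g.
Volume = m/ρ = 0.1252 / 8.91 = 0.01405 cm³.
Thickness = V/A = 0.01405 / 96.3 = 1.46 × 10⁻⁴ cm = 1.46 μm.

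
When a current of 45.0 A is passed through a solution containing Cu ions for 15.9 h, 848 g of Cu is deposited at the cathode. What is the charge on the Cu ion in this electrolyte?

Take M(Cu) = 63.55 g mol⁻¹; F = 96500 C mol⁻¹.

Q = I·t = 45.00 A × 57240 s = 2576000 C, so n(e⁻) = 2576000/96500 = 26.69 mol.
n(Cu) deposited = 848 / 63.55 = 13.34 mol.
Electrons per atom = n(e⁻)/n(Cu) = 26.69 / 13.34 = 2.00 ≈ 2, so the ion is Cu²⁺.

+2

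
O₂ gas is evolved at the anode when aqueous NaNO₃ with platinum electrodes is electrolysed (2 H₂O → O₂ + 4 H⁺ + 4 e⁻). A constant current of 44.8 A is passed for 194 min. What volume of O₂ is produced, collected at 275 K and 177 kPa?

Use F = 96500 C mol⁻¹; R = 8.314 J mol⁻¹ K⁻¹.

Q = I·t = 44.80 A × 11640 s = 521500 C.
n(e⁻) = Q/F = 521500 / 96500 = 5.404 mol.
4 electrons are transferred per O₂ molecule, so n(O₂) = 5.404 / 4 = 1.351 mol.
V = nRT/P = (1.351 × 8.314 × 275) / (177 × 10³ Pa) = 0.0175 m³ = 17.5 L.

17.5 L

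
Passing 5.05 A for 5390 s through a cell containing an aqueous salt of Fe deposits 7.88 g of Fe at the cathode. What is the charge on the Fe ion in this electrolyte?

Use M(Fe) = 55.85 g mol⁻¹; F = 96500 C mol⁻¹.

Q = I·t = 5.050 A × 5390.0 s = 27220 C, so n(e⁻) = 27220/96500 = 0.2821 mol.
n(Fe) deposited = 7.88 / 55.85 = 0.1411 mol.
Electrons per atom = n(e⁻)/n(Fe) = 0.2821 / 0.1411 = 2.00 ≈ 2, so the ion is Fe²⁺.

+2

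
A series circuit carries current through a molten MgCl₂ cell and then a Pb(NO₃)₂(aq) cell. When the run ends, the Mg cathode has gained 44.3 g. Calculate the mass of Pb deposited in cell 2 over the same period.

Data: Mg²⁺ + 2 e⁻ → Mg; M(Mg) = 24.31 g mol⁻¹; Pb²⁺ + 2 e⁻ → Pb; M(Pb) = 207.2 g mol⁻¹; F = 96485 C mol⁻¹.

378 g

n(Mg) = 44.3 / 24.31 = 1.822 mol.
Since Mg²⁺ + 2 e⁻ → Mg, n(e⁻) passed = 2 × 1.822 = 3.645 mol.
Cells in series carry the same charge, so the same 3.645 mol of electrons passes through cell 2.
Pb²⁺ + 2 e⁻ → Pb, so n(Pb) = 3.645 / 2 = 1.822 mol.
m(Pb) = 1.822 × 207.2 = 378 g.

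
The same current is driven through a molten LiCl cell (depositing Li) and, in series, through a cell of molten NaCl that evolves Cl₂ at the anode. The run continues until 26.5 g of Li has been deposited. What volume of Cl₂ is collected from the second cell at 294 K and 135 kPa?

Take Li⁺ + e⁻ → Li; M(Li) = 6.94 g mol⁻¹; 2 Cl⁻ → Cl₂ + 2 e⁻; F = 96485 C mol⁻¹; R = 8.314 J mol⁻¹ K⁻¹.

34.6 L

n(Li) = 26.5 / 6.94 = 3.818 mol, so n(e⁻) = 1 × 3.818 = 3.818 mol.
The cells are in series, so the same 3.818 mol of electrons passes through the second cell.
2 Cl⁻ → Cl₂ + 2 e⁻ — 2 mol e⁻ per mol Cl₂, so n(Cl₂) = 3.818/2 = 1.909 mol.
V = nRT/P = (1.909 × 8.314 × 294) / (135 × 10³) = 0.0346 m³ = 34.6 L.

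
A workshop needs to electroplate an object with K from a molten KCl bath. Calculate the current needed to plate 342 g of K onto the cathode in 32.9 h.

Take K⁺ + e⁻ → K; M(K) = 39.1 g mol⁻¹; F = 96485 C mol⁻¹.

7.13 A

n(K) = 342 / 39.1 = 8.747 mol.
n(e⁻) = 1 × 8.747 = 8.747 mol.
Q = n(e⁻)·F = 8.747 × 96485 = 843900 C.
I = Q/t = 843900 / 118440 s = 7.13 A.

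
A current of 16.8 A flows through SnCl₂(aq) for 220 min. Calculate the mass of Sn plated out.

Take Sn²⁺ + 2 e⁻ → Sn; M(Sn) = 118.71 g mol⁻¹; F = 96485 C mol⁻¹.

136 g

Q = I·t = 16.80 A × 13200 s = 221800 C.
n(e⁻) = Q/F = 221800 / 96485 = 2.298 mol.
Sn²⁺ + 2 e⁻ → Sn, so n(Sn) = n(e⁻)/2 = 1.149 mol.
m = n·M = 1.149 × 118.71 = 136 g.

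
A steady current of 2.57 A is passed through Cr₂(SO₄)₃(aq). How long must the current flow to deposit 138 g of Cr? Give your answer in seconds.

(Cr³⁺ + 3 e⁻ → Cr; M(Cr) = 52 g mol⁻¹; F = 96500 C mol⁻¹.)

2.99 × 10⁵ s

n(Cr) = m/M = 138 / 52 = 2.654 mol.
Each Cr atom requires 3 electrons, so n(e⁻) = 3 × 2.654 = 7.962 mol.
Q = n(e⁻)·F = 7.962 × 96500 = 768300 C.
t = Q/I = 768300 / 2.570 A = 298900 s.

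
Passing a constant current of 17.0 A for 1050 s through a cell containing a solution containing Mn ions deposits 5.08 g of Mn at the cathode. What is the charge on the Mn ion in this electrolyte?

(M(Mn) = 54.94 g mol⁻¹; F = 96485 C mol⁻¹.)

Q = I·t = 17.00 A × 1050.0 s = 17850 C, so n(e⁻) = 17850/96485 = 0.1850 mol.
n(Mn) deposited = 5.08 / 54.94 = 0.09246 mol.
Electrons per atom = n(e⁻)/n(Mn) = 0.1850 / 0.09246 = 2.00 ≈ 2, so the ion is Mn²⁺.

+2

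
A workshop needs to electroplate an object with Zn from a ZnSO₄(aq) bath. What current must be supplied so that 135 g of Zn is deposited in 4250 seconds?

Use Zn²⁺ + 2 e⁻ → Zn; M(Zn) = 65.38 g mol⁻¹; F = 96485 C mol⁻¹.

93.8 A

n(Zn) = 135 / 65.38 = 2.065 mol.
n(e⁻) = 2 × 2.065 = 4.130 mol.
Q = n(e⁻)·F = 4.130 × 96485 = 398500 C.
I = Q/t = 398500 / 4250.0 s = 93.8 A.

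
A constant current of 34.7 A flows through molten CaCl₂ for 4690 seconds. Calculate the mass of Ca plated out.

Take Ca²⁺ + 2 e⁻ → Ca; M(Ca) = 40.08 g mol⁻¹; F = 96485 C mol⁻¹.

Q = I·t = 34.70 A × 4690.0 s = 162700 C.
n(e⁻) = Q/F = 162700 / 96485 = 1.687 mol.
Ca²⁺ + 2 e⁻ → Ca, so n(Ca) = n(e⁻)/2 = 0.8434 mol.
m = n·M = 0.8434 × 40.08 = 33.8 g.

33.8 g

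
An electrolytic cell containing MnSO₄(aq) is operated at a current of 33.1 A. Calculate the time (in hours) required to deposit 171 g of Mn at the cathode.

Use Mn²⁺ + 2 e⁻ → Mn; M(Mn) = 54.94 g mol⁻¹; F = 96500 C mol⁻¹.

5.04 h

n(Mn) = m/M = 171 / 54.94 = 3.112 mol.
Each Mn atom requires 2 electrons, so n(e⁻) = 2 × 3.112 = 6.225 mol.
Q = n(e⁻)·F = 6.225 × 96500 = 600700 C.
t = Q/I = 600700 / 33.10 A = 18150 s = 5.04 h.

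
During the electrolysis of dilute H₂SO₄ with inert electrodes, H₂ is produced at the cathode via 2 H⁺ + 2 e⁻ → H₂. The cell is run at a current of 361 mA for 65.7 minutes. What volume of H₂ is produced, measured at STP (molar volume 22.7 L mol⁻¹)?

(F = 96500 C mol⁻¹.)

Q = I·t = 0.3610 A × 3942.0 s = 1423 C.
n(e⁻) = Q/F = 1423 / 96500 = 0.01475 mol.
2 electrons are transferred per H₂ molecule, so n(H₂) = 0.01475 / 2 = 0.007373 mol.
V = n × V_m = 0.007373 × 22.7 = 0.167 L.

0.167 L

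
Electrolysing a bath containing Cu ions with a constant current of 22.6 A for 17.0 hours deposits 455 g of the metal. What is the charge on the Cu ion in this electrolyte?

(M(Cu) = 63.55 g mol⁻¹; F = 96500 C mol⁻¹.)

Q = I·t = 22.60 A × 61200 s = 1383000 C, so n(e⁻) = 1383000/96500 = 14.33 mol.
n(Cu) deposited = 455 / 63.55 = 7.160 mol.
Electrons per atom = n(e⁻)/n(Cu) = 14.33 / 7.160 = 2.00 ≈ 2, so the ion is Cu²⁺.

+2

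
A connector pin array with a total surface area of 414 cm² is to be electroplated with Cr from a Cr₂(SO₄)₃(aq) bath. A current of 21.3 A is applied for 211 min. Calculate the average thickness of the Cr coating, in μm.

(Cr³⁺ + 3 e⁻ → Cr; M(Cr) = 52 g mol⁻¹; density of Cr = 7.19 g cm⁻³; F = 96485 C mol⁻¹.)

163 μm

Q = I·t = 21.30 × 12660 = 269700 C; n(e⁻) = 2.795 mol.
n(Cr) = n(e⁻)/3 = 0.9316 mol, so m = 0.9316 × 52 = 48.44 g.
Volume = m/ρ = 48.44 / 7.19 = 6.738 cm³.
Thickness = V/A = 6.738 / 414 = 0.0163 cm = 163 μm.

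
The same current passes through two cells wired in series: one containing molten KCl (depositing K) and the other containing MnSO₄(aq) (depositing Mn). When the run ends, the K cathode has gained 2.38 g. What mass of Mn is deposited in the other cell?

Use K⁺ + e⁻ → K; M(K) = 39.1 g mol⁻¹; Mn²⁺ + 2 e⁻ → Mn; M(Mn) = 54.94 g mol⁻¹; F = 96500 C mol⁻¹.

n(K) = 2.38 / 39.1 = 0.06087 mol.
Since K⁺ + e⁻ → K, n(e⁻) passed = 1 × 0.06087 = 0.06087 mol.
Cells in series carry the same charge, so the same 0.06087 mol of electrons passes through cell 2.
Mn²⁺ + 2 e⁻ → Mn, so n(Mn) = 0.06087 / 2 = 0.03043 mol.
m(Mn) = 0.03043 × 54.94 = 1.67 g.

1.67 g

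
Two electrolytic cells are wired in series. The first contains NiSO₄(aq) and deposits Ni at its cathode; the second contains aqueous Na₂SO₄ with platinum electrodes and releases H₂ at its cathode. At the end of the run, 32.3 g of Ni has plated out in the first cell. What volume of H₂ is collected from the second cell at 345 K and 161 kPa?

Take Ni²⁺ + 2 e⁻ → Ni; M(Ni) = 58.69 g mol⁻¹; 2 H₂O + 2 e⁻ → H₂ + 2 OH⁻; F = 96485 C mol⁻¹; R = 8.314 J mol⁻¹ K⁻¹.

n(Ni) = 32.3 / 58.69 = 0.5503 mol, so n(e⁻) = 2 × 0.5503 = 1.101 mol.
The cells are in series, so the same 1.101 mol of electrons passes through the second cell.
2 H₂O + 2 e⁻ → H₂ + 2 OH⁻ — 2 mol e⁻ per mol H₂, so n(H₂) = 1.101/2 = 0.5503 mol.
V = nRT/P = (0.5503 × 8.314 × 345) / (161 × 10³) = 0.00980 m³ = 9.80 L.

9.80 L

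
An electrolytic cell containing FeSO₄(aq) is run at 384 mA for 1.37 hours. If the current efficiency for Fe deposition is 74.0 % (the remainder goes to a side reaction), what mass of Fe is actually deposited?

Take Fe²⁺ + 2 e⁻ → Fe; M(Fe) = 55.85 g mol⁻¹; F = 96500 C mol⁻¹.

0.406 g

Q = I·t = 0.3840 × 4932.0 = 1894 C.
n(e⁻) = 1894/96500 = 0.01963 mol; theoretically n(Fe) = 0.01963/2 = 0.009813 mol, m_theo = 0.5480 g.
At 74.0 % efficiency, m_actual = 0.740 × 0.5480 = 0.406 g.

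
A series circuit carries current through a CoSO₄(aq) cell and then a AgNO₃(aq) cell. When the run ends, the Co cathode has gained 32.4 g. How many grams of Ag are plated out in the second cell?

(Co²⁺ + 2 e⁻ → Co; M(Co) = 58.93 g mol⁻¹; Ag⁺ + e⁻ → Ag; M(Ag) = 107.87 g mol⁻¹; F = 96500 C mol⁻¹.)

n(Co) = 32.4 / 58.93 = 0.5498 mol.
Since Co²⁺ + 2 e⁻ → Co, n(e⁻) passed = 2 × 0.5498 = 1.100 mol.
Cells in series carry the same charge, so the same 1.100 mol of electrons passes through cell 2.
Ag⁺ + e⁻ → Ag, so n(Ag) = 1.100 / 1 = 1.100 mol.
m(Ag) = 1.100 × 107.87 = 119 g.

119 g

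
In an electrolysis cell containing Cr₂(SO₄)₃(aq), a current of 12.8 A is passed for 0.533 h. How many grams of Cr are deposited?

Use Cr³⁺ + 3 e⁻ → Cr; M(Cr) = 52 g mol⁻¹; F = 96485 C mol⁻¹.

4.41 g

Q = I·t = 12.80 A × 1918.8 s = 24560 C.
n(e⁻) = Q/F = 24560 / 96485 = 0.2546 mol.
Cr³⁺ + 3 e⁻ → Cr, so n(Cr) = n(e⁻)/3 = 0.08485 mol.
m = n·M = 0.08485 × 52 = 4.41 g.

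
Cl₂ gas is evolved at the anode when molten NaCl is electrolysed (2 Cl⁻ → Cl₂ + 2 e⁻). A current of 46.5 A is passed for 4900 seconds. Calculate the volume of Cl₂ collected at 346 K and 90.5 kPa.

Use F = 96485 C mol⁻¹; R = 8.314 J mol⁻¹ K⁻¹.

Q = I·t = 46.50 A × 4900.0 s = 227800 C.
n(e⁻) = Q/F = 227800 / 96485 = 2.362 mol.
2 electrons are transferred per Cl₂ molecule, so n(Cl₂) = 2.362 / 2 = 1.181 mol.
V = nRT/P = (1.181 × 8.314 × 346) / (90.5 × 10³ Pa) = 0.0375 m³ = 37.5 L.

37.5 L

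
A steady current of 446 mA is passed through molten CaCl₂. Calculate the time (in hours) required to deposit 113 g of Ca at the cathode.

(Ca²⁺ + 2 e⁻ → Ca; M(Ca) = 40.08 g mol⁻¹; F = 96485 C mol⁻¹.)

n(Ca) = m/M = 113 / 40.08 = 2.819 mol.
Each Ca atom requires 2 electrons, so n(e⁻) = 2 × 2.819 = 5.639 mol.
Q = n(e⁻)·F = 5.639 × 96485 = 544100 C.
t = Q/I = 544100 / 0.4460 A = 1220000 s = 339 h.

339 h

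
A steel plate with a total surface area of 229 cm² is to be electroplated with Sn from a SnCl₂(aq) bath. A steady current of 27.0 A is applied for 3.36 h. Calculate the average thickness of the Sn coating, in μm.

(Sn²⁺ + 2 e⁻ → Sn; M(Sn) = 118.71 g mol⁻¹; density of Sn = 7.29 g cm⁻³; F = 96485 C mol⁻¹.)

1200 μm

Q = I·t = 27.00 × 12096 = 326600 C; n(e⁻) = 3.385 mol.
n(Sn) = n(e⁻)/2 = 1.692 mol, so m = 1.692 × 118.71 = 200.9 g.
Volume = m/ρ = 200.9 / 7.29 = 27.56 cm³.
Thickness = V/A = 27.56 / 229 = 0.120 cm = 1200 μm.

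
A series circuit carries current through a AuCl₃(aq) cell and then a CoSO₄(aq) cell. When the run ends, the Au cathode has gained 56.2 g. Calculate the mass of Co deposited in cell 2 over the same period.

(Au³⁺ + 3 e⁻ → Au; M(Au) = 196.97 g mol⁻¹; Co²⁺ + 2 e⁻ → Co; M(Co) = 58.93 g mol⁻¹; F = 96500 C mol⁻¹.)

25.2 g

n(Au) = 56.2 / 196.97 = 0.2853 mol.
Since Au³⁺ + 3 e⁻ → Au, n(e⁻) passed = 3 × 0.2853 = 0.8560 mol.
Cells in series carry the same charge, so the same 0.8560 mol of electrons passes through cell 2.
Co²⁺ + 2 e⁻ → Co, so n(Co) = 0.8560 / 2 = 0.4280 mol.
m(Co) = 0.4280 × 58.93 = 25.2 g.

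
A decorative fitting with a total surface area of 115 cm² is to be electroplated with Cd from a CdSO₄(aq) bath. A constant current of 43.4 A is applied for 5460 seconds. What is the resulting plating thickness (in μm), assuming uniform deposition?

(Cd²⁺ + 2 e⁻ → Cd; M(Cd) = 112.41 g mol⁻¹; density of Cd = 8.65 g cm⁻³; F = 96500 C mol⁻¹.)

1390 μm

Q = I·t = 43.40 × 5460.0 = 237000 C; n(e⁻) = 2.456 mol.
n(Cd) = n(e⁻)/2 = 1.228 mol, so m = 1.228 × 112.41 = 138.0 g.
Volume = m/ρ = 138.0 / 8.65 = 15.96 cm³.
Thickness = V/A = 15.96 / 115 = 0.139 cm = 1390 μm.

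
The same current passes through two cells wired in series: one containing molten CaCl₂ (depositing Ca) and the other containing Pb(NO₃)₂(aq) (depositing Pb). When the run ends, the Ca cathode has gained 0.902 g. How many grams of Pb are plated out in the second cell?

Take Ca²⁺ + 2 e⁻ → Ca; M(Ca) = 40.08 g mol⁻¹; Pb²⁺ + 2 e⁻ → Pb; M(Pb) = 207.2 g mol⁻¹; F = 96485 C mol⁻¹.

4.66 g

n(Ca) = 0.902 / 40.08 = 0.02250 mol.
Since Ca²⁺ + 2 e⁻ → Ca, n(e⁻) passed = 2 × 0.02250 = 0.04501 mol.
Cells in series carry the same charge, so the same 0.04501 mol of electrons passes through cell 2.
Pb²⁺ + 2 e⁻ → Pb, so n(Pb) = 0.04501 / 2 = 0.02250 mol.
m(Pb) = 0.02250 × 207.2 = 4.66 g.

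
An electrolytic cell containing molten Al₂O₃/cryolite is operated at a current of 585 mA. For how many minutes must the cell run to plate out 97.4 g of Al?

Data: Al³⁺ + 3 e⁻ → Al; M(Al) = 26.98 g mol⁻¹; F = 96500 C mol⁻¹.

n(Al) = m/M = 97.4 / 26.98 = 3.610 mol.
Each Al atom requires 3 electrons, so n(e⁻) = 3 × 3.610 = 10.83 mol.
Q = n(e⁻)·F = 10.83 × 96500 = 1045000 C.
t = Q/I = 1045000 / 0.5850 A = 1787000 s = 29800 min.

29800 min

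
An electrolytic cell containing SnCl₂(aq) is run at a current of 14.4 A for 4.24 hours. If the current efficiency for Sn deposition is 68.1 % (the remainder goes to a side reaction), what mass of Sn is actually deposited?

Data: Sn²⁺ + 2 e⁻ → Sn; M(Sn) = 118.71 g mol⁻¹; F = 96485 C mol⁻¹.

Q = I·t = 14.40 × 15264 = 219800 C.
n(e⁻) = 219800/96485 = 2.278 mol; theoretically n(Sn) = 2.278/2 = 1.139 mol, m_theo = 135.2 g.
At 68.1 % efficiency, m_actual = 0.681 × 135.2 = 92.1 g.

92.1 g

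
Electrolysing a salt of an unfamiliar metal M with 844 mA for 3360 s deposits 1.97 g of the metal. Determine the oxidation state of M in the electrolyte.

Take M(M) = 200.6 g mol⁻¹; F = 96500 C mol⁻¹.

Q = I·t = 0.8440 A × 3360.0 s = 2836 C, so n(e⁻) = 2836/96500 = 0.02939 mol.
n(M) deposited = 1.97 / 200.6 = 0.009821 mol.
Electrons per atom = n(e⁻)/n(M) = 0.02939 / 0.009821 = 2.99 ≈ 3, so the ion is M³⁺.

+3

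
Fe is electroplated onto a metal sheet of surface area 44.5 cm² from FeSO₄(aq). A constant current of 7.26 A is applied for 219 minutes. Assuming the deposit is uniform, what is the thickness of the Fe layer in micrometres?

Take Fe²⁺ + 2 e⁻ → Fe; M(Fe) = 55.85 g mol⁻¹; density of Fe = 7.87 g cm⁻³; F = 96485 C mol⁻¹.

788 μm

Q = I·t = 7.260 × 13140 = 95400 C; n(e⁻) = 0.9887 mol.
n(Fe) = n(e⁻)/2 = 0.4944 mol, so m = 0.4944 × 55.85 = 27.61 g.
Volume = m/ρ = 27.61 / 7.87 = 3.508 cm³.
Thickness = V/A = 3.508 / 44.5 = 0.0788 cm = 788 μm.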